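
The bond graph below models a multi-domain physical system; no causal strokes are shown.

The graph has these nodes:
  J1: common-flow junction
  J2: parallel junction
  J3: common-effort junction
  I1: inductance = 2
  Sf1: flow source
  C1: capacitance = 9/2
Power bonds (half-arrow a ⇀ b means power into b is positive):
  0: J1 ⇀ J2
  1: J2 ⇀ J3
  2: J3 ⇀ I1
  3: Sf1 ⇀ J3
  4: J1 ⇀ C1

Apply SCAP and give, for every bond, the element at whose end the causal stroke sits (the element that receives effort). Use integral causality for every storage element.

β3 stroke at Sf1  (Sf1: flow source, stroke at near end)
β2 stroke at I1  (I1 integral (f out))
β1 stroke at J3  (J3: last free bond brings effort in)
β0 stroke at J2  (J2: last free bond brings effort in)
β4 stroke at J1  (1-jn J1 has f-setter on 0)

β0 stroke at J2
β1 stroke at J3
β2 stroke at I1
β3 stroke at Sf1
β4 stroke at J1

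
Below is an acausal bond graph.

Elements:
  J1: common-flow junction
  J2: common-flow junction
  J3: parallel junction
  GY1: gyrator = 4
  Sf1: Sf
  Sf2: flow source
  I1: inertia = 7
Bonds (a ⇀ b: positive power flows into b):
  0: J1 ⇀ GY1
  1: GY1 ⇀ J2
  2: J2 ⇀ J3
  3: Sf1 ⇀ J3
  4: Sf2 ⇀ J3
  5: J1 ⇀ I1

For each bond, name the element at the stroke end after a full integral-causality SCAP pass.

bond 0 |J1
bond 1 |J2
bond 2 |J3
bond 3 |Sf1
bond 4 |Sf2
bond 5 |I1

β3 →Sf1  (Sf1: flow source, stroke at near end)
β4 →Sf2  (Sf2 (Sf) sets flow on bond)
β2 →J3  (J3: last free bond brings effort in)
β1 →J2  (1-jn J2 has f-setter on 2)
β0 →J1  (through GY1, causality inverts; strokes same side of GY1)
β5 →I1  (only one flow-in slot at J1)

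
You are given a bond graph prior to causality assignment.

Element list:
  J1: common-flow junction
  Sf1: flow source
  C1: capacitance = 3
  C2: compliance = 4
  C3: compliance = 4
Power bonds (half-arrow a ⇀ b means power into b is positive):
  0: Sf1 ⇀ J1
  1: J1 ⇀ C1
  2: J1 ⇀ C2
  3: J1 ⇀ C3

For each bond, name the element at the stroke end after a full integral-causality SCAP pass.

bond 0 |Sf1
bond 1 |J1
bond 2 |J1
bond 3 |J1

β0 →Sf1  (Sf1 (Sf) sets flow on bond)
β1 →J1  (J1 flow already set via bond 0)
β2 →J1  (common-f at J1 fixed by 0)
β3 →J1  (J1: bond 0 brought flow, rest push out)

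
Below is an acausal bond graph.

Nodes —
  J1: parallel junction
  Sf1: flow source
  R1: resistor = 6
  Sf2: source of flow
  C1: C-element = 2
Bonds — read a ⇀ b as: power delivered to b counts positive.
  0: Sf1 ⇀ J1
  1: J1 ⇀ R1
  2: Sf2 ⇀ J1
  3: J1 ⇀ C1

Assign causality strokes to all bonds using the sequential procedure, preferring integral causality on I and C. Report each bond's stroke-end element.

β0 stroke at Sf1
β1 stroke at R1
β2 stroke at Sf2
β3 stroke at J1

b0 →Sf1  (Sf1: flow source, stroke at near end)
b2 →Sf2  (source Sf2 imposes f)
b3 →J1  (C1: C, integral causality)
b1 →R1  (common-e at J1 fixed by 3)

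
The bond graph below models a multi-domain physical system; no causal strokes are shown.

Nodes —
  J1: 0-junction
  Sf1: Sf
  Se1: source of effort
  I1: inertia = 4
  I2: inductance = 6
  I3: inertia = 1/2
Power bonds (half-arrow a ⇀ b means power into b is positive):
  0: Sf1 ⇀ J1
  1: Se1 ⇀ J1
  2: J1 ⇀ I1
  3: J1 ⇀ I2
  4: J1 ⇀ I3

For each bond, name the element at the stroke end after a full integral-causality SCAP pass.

b0 |Sf1  (source Sf1 imposes f)
b1 |J1  (source Se1 imposes e)
b2 |I1  (0-jn J1 has e-setter on 1)
b3 |I2  (common-e at J1 fixed by 1)
b4 |I3  (J1: bond 1 brought effort, rest push out)

bond 0 stroke at Sf1
bond 1 stroke at J1
bond 2 stroke at I1
bond 3 stroke at I2
bond 4 stroke at I3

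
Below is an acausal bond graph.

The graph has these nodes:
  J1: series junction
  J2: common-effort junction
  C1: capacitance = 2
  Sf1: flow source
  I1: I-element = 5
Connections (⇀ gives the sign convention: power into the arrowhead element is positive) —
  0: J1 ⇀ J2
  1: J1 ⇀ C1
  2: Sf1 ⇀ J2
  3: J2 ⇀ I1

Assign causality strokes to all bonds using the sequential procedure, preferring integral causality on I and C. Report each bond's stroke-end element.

#0 stroke at J2
#1 stroke at J1
#2 stroke at Sf1
#3 stroke at I1

#2 stroke→Sf1  (source Sf1 imposes f)
#1 stroke→J1  (C1 integral (e out))
#0 stroke→J2  (J1 needs exactly one f-in)
#3 stroke→I1  (0-jn J2 has e-setter on 0)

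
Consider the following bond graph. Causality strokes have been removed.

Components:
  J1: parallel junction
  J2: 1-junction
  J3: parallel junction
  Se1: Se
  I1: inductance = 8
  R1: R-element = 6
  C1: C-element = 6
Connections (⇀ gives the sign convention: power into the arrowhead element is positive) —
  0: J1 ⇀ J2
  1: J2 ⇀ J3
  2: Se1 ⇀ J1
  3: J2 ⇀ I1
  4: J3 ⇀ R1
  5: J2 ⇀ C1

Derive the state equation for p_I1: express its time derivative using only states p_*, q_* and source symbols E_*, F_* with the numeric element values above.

b2 |J1  (Se1: effort source, stroke at far end)
b0 |J2  (0-jn J1 has e-setter on 2)
b3 |I1  (prefer integral on I1)
b1 |J2  (1-jn J2 has f-setter on 3)
b5 |J2  (J2: bond 3 brought flow, rest push out)
b4 |J3  (J3 needs exactly one e-in)

dp_I1/dt = E_Se1 - 3*p_I1/4 - q_C1/6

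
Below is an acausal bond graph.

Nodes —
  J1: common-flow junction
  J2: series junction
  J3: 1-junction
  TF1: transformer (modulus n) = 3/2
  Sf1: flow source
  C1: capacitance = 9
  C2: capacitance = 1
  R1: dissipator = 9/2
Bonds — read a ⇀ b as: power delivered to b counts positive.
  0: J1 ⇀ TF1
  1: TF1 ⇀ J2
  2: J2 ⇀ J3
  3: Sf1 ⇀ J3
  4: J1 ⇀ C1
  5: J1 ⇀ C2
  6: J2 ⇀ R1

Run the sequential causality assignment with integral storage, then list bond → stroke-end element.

#0 →TF1
#1 →J2
#2 →J3
#3 →Sf1
#4 →J1
#5 →J1
#6 →J2

bond 3 |Sf1  (Sf1 fixes flow; stroke at Sf1)
bond 2 |J3  (J3 flow already set via bond 3)
bond 1 |J2  (J2: bond 2 brought flow, rest push out)
bond 6 |J2  (common-f at J2 fixed by 2)
bond 0 |TF1  (TF1 one-in-one-out from 1)
bond 4 |J1  (J1 flow already set via bond 0)
bond 5 |J1  (1-jn J1 has f-setter on 0)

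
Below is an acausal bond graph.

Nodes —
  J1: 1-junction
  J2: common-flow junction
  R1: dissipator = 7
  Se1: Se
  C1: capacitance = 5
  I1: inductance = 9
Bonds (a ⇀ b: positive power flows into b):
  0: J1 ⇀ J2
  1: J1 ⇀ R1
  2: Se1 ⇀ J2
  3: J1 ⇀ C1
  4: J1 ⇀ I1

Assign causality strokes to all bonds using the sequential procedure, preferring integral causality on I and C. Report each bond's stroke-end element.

b0 →J1
b1 →J1
b2 →J2
b3 →J1
b4 →I1

β2 stroke→J2  (source Se1 imposes e)
β0 stroke→J1  (closing 1-jn rule on J2)
β3 stroke→J1  (C1 outputs effort q/C1)
β4 stroke→I1  (prefer integral on I1)
β1 stroke→J1  (common-f at J1 fixed by 4)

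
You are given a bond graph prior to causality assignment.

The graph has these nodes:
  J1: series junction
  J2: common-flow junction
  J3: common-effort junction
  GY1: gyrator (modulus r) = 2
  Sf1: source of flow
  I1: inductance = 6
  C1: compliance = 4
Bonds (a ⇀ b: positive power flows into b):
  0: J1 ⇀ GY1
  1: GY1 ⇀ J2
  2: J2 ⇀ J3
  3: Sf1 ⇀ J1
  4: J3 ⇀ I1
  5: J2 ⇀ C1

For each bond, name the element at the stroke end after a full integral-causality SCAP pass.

bond 3 stroke→Sf1  (Sf1 fixes flow; stroke at Sf1)
bond 0 stroke→J1  (J1 flow already set via bond 3)
bond 1 stroke→J2  (GY1 both-in/both-out from 0)
bond 4 stroke→I1  (I1: I, integral causality)
bond 2 stroke→J3  (J3 needs exactly one e-in)
bond 5 stroke→J2  (J2 flow already set via bond 2)

β0 stroke at J1
β1 stroke at J2
β2 stroke at J3
β3 stroke at Sf1
β4 stroke at I1
β5 stroke at J2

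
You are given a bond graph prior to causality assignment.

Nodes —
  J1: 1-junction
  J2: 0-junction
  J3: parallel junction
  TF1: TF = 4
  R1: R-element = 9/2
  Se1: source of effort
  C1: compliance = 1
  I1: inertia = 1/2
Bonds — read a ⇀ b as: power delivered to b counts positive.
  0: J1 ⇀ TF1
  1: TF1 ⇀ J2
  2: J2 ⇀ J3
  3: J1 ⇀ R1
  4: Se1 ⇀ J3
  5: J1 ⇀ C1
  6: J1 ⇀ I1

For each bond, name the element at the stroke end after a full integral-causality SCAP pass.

β4 stroke→J3  (Se1 fixes effort; stroke away)
β2 stroke→J2  (common-e at J3 fixed by 4)
β1 stroke→TF1  (J2: bond 2 brought effort, rest push out)
β0 stroke→J1  (TF1 one-in-one-out from 1)
β5 stroke→J1  (C1 outputs effort q/C1)
β6 stroke→I1  (I1: I, integral causality)
β3 stroke→J1  (J1 flow already set via bond 6)

bond 0 stroke→J1
bond 1 stroke→TF1
bond 2 stroke→J2
bond 3 stroke→J1
bond 4 stroke→J3
bond 5 stroke→J1
bond 6 stroke→I1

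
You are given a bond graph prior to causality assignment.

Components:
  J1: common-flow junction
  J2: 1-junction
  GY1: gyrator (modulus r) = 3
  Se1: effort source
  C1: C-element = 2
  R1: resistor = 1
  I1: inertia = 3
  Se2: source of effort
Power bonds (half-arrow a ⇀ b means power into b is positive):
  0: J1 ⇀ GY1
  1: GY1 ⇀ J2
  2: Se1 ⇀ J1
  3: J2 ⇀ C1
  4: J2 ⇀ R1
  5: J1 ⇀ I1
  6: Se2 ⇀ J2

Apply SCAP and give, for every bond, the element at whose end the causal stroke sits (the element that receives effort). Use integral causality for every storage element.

b0 stroke at J1
b1 stroke at J2
b2 stroke at J1
b3 stroke at J2
b4 stroke at R1
b5 stroke at I1
b6 stroke at J2

β2 |J1  (Se1: effort source, stroke at far end)
β6 |J2  (Se2 fixes effort; stroke away)
β3 |J2  (prefer integral on C1)
β5 |I1  (I1 outputs flow p/I1)
β0 |J1  (1-jn J1 has f-setter on 5)
β1 |J2  (through GY1, causality inverts; strokes same side of GY1)
β4 |R1  (J2 needs exactly one f-in)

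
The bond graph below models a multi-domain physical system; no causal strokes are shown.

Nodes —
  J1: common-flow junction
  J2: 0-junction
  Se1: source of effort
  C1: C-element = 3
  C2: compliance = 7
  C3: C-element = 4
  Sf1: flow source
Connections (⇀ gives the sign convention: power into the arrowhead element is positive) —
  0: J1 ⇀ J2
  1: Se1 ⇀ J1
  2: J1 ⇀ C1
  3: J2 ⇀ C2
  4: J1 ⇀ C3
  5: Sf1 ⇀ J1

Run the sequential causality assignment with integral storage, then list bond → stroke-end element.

bond 1 |J1  (Se1 fixes effort; stroke away)
bond 5 |Sf1  (Sf1: flow source, stroke at near end)
bond 0 |J1  (common-f at J1 fixed by 5)
bond 2 |J1  (J1: bond 5 brought flow, rest push out)
bond 4 |J1  (J1: bond 5 brought flow, rest push out)
bond 3 |J2  (closing 0-jn rule on J2)

b0 |J1
b1 |J1
b2 |J1
b3 |J2
b4 |J1
b5 |Sf1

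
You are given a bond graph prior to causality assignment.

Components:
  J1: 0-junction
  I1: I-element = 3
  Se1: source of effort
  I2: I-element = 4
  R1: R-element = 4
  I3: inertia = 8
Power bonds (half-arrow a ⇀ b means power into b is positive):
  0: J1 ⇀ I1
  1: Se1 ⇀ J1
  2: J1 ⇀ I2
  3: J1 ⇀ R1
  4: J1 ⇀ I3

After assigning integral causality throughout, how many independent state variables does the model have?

3  (I1, I2, I3 all integral)

b1 stroke→J1  (source Se1 imposes e)
b0 stroke→I1  (common-e at J1 fixed by 1)
b2 stroke→I2  (0-jn J1 has e-setter on 1)
b3 stroke→R1  (0-jn J1 has e-setter on 1)
b4 stroke→I3  (J1 effort already set via bond 1)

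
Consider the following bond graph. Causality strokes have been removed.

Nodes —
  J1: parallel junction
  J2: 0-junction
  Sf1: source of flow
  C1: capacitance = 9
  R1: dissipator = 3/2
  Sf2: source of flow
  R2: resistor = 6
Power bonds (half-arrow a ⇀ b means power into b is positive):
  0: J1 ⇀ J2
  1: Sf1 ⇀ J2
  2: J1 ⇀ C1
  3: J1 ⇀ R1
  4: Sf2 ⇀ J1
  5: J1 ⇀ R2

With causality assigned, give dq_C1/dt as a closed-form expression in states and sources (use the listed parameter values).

dq_C1/dt = F_Sf1 + F_Sf2 - 5*q_C1/54

bond 1 |Sf1  (Sf1: flow source, stroke at near end)
bond 4 |Sf2  (Sf2: flow source, stroke at near end)
bond 0 |J2  (closing 0-jn rule on J2)
bond 2 |J1  (C1 integral (e out))
bond 3 |R1  (J1 effort already set via bond 2)
bond 5 |R2  (0-jn J1 has e-setter on 2)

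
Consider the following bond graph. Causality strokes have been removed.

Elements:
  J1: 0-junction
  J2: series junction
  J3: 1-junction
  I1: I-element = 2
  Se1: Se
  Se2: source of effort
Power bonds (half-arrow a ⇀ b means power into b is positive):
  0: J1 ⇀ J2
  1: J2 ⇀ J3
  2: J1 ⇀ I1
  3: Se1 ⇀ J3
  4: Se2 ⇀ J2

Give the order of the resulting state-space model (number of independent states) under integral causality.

1  (I1 all integral)

β3 →J3  (Se1 fixes effort; stroke away)
β4 →J2  (source Se2 imposes e)
β1 →J2  (only one flow-in slot at J3)
β0 →J1  (J2: last free bond brings flow in)
β2 →I1  (J1 effort already set via bond 0)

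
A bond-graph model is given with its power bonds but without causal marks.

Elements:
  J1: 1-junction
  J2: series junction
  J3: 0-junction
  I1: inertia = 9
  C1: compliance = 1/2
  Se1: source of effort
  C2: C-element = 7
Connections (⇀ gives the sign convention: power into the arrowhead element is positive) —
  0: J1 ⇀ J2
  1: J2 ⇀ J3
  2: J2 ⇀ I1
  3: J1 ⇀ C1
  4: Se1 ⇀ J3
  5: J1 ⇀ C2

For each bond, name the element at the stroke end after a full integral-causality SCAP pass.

bond 0 stroke at J2
bond 1 stroke at J2
bond 2 stroke at I1
bond 3 stroke at J1
bond 4 stroke at J3
bond 5 stroke at J1

b4 |J3  (source Se1 imposes e)
b1 |J2  (J3 effort already set via bond 4)
b2 |I1  (I1: I, integral causality)
b0 |J2  (1-jn J2 has f-setter on 2)
b3 |J1  (J1: bond 0 brought flow, rest push out)
b5 |J1  (1-jn J1 has f-setter on 0)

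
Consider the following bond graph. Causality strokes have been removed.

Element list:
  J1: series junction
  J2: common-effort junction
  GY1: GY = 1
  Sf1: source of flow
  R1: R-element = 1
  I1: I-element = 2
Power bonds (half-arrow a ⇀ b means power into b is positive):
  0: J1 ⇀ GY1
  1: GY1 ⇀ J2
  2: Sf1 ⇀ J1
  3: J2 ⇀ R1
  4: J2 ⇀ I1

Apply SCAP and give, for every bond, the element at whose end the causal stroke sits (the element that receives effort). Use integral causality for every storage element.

bond 2 →Sf1  (Sf1: flow source, stroke at near end)
bond 0 →J1  (J1 flow already set via bond 2)
bond 1 →J2  (GY GY1: same side as bond 0)
bond 3 →R1  (common-e at J2 fixed by 1)
bond 4 →I1  (common-e at J2 fixed by 1)

b0 stroke at J1
b1 stroke at J2
b2 stroke at Sf1
b3 stroke at R1
b4 stroke at I1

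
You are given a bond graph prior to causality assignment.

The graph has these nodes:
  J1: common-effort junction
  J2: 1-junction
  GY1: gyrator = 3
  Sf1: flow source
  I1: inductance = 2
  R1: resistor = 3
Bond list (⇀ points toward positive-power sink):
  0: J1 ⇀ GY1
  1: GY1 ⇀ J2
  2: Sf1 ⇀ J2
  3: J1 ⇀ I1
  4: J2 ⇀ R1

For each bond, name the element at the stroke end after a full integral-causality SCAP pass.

#2 |Sf1  (Sf1 fixes flow; stroke at Sf1)
#1 |J2  (1-jn J2 has f-setter on 2)
#4 |J2  (common-f at J2 fixed by 2)
#0 |J1  (GY1 both-in/both-out from 1)
#3 |I1  (J1: bond 0 brought effort, rest push out)

bond 0 stroke→J1
bond 1 stroke→J2
bond 2 stroke→Sf1
bond 3 stroke→I1
bond 4 stroke→J2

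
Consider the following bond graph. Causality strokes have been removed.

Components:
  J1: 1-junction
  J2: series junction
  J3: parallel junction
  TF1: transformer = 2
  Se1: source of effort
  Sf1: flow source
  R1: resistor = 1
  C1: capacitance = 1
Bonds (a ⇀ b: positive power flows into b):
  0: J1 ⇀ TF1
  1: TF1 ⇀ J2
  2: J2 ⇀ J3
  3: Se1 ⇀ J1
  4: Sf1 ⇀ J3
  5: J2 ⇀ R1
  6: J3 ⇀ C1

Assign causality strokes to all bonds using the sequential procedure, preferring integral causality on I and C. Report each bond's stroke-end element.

b0 →TF1
b1 →J2
b2 →J2
b3 →J1
b4 →Sf1
b5 →R1
b6 →J3

bond 3 |J1  (source Se1 imposes e)
bond 4 |Sf1  (Sf1: flow source, stroke at near end)
bond 0 |TF1  (J1: last free bond brings flow in)
bond 1 |J2  (TF1: transformer flips bond 0)
bond 6 |J3  (prefer integral on C1)
bond 2 |J2  (common-e at J3 fixed by 6)
bond 5 |R1  (J2: last free bond brings flow in)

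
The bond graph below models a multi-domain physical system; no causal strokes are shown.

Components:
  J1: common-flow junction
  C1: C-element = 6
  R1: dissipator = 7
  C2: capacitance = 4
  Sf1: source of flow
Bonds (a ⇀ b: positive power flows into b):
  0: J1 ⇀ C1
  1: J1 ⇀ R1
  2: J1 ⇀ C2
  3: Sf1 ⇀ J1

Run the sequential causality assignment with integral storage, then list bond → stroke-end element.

β3 stroke at Sf1  (source Sf1 imposes f)
β0 stroke at J1  (J1: bond 3 brought flow, rest push out)
β1 stroke at J1  (1-jn J1 has f-setter on 3)
β2 stroke at J1  (1-jn J1 has f-setter on 3)

bond 0 stroke at J1
bond 1 stroke at J1
bond 2 stroke at J1
bond 3 stroke at Sf1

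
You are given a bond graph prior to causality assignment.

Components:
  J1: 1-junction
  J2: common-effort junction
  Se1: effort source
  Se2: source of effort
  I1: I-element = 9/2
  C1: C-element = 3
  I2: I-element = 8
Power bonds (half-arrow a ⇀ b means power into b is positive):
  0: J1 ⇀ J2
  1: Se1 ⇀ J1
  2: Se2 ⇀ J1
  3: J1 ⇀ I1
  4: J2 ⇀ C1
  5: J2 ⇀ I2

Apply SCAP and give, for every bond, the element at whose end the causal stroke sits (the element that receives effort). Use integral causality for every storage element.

#1 stroke→J1  (Se1 fixes effort; stroke away)
#2 stroke→J1  (Se2 fixes effort; stroke away)
#3 stroke→I1  (I1 integral (f out))
#0 stroke→J1  (1-jn J1 has f-setter on 3)
#4 stroke→J2  (C1 integral (e out))
#5 stroke→I2  (0-jn J2 has e-setter on 4)

β0 |J1
β1 |J1
β2 |J1
β3 |I1
β4 |J2
β5 |I2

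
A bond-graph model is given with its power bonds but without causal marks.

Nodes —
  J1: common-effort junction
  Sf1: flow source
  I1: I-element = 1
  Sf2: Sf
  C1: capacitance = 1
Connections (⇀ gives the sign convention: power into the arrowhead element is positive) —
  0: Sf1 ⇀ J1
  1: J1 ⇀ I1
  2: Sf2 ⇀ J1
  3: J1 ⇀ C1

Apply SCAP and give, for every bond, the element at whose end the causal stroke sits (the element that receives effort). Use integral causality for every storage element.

β0 →Sf1  (Sf1 (Sf) sets flow on bond)
β2 →Sf2  (Sf2 fixes flow; stroke at Sf2)
β1 →I1  (prefer integral on I1)
β3 →J1  (J1 needs exactly one e-in)

#0 stroke at Sf1
#1 stroke at I1
#2 stroke at Sf2
#3 stroke at J1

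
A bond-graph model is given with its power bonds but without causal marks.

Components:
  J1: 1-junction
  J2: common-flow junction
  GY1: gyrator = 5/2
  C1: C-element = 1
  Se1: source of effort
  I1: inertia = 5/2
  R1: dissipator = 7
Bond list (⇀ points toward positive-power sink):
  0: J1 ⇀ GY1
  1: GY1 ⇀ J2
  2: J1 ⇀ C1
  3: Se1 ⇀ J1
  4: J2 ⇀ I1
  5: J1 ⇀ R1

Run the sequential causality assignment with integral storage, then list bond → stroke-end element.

b0 →J1
b1 →J2
b2 →J1
b3 →J1
b4 →I1
b5 →R1

#3 stroke→J1  (source Se1 imposes e)
#2 stroke→J1  (prefer integral on C1)
#4 stroke→I1  (prefer integral on I1)
#1 stroke→J2  (common-f at J2 fixed by 4)
#0 stroke→J1  (GY1 both-in/both-out from 1)
#5 stroke→R1  (J1 needs exactly one f-in)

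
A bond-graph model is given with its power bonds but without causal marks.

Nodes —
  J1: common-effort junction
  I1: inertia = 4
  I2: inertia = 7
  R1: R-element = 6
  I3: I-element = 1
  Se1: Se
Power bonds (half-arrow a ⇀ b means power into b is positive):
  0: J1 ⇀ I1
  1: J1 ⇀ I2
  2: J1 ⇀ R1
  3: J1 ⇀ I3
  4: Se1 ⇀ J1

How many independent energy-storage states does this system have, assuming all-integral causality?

3  (I1, I2, I3 all integral)

bond 4 |J1  (Se1 (Se) sets effort on bond)
bond 0 |I1  (J1: bond 4 brought effort, rest push out)
bond 1 |I2  (J1 effort already set via bond 4)
bond 2 |R1  (common-e at J1 fixed by 4)
bond 3 |I3  (J1: bond 4 brought effort, rest push out)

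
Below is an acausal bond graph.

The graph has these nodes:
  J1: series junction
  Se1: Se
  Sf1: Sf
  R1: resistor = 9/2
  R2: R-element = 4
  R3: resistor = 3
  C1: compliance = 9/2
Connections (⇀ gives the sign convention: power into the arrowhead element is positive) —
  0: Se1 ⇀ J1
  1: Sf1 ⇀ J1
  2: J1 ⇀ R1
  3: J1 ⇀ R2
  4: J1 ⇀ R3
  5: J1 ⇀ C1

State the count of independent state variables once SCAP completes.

1  (C1 all integral)

β0 stroke at J1  (Se1 (Se) sets effort on bond)
β1 stroke at Sf1  (Sf1: flow source, stroke at near end)
β2 stroke at J1  (J1 flow already set via bond 1)
β3 stroke at J1  (J1: bond 1 brought flow, rest push out)
β4 stroke at J1  (J1 flow already set via bond 1)
β5 stroke at J1  (J1 flow already set via bond 1)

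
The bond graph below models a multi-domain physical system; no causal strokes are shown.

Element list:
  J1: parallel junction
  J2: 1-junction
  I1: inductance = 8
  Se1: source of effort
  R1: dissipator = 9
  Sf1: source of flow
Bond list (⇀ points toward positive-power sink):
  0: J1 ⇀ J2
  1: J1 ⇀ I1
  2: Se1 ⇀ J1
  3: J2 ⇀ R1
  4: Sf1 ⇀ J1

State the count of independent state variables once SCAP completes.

β2 stroke at J1  (source Se1 imposes e)
β4 stroke at Sf1  (Sf1 fixes flow; stroke at Sf1)
β0 stroke at J2  (0-jn J1 has e-setter on 2)
β1 stroke at I1  (0-jn J1 has e-setter on 2)
β3 stroke at R1  (closing 1-jn rule on J2)

1  (I1 all integral)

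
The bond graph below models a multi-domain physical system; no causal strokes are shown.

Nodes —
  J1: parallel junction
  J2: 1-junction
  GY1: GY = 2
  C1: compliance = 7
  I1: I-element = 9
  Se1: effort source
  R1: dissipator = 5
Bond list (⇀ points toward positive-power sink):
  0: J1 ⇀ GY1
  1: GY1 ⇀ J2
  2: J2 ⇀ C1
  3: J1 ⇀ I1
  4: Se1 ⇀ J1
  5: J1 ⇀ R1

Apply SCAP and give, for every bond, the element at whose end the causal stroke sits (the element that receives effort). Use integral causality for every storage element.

β4 →J1  (Se1 (Se) sets effort on bond)
β0 →GY1  (J1: bond 4 brought effort, rest push out)
β3 →I1  (common-e at J1 fixed by 4)
β5 →R1  (0-jn J1 has e-setter on 4)
β1 →GY1  (GY1 both-in/both-out from 0)
β2 →J2  (J2 flow already set via bond 1)

b0 →GY1
b1 →GY1
b2 →J2
b3 →I1
b4 →J1
b5 →R1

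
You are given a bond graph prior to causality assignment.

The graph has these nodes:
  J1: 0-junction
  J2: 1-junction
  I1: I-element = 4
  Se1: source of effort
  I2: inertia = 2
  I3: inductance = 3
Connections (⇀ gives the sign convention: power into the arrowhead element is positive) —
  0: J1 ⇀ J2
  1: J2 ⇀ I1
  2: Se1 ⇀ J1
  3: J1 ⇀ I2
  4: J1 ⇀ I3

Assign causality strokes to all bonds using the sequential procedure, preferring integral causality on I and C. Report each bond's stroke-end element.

bond 0 stroke at J2
bond 1 stroke at I1
bond 2 stroke at J1
bond 3 stroke at I2
bond 4 stroke at I3

#2 stroke→J1  (Se1: effort source, stroke at far end)
#0 stroke→J2  (J1 effort already set via bond 2)
#3 stroke→I2  (J1 effort already set via bond 2)
#4 stroke→I3  (J1 effort already set via bond 2)
#1 stroke→I1  (J2 needs exactly one f-in)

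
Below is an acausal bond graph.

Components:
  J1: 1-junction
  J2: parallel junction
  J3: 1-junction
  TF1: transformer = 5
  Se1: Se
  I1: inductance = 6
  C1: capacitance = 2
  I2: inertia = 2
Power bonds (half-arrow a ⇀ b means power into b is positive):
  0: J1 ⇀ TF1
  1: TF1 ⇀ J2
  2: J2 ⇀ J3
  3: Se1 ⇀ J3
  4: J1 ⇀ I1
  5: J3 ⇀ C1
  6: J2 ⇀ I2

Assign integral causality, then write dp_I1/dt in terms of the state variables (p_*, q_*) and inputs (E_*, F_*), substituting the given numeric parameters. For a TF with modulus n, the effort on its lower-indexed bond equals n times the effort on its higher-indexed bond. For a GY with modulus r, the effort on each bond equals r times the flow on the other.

dp_I1/dt = 5*E_Se1 - 5*q_C1/2

β3 →J3  (Se1: effort source, stroke at far end)
β4 →I1  (prefer integral on I1)
β0 →J1  (1-jn J1 has f-setter on 4)
β1 →TF1  (through TF1, causality passes straight; one stroke at TF1)
β5 →J3  (C1 outputs effort q/C1)
β2 →J2  (J3: last free bond brings flow in)
β6 →I2  (J2: bond 2 brought effort, rest push out)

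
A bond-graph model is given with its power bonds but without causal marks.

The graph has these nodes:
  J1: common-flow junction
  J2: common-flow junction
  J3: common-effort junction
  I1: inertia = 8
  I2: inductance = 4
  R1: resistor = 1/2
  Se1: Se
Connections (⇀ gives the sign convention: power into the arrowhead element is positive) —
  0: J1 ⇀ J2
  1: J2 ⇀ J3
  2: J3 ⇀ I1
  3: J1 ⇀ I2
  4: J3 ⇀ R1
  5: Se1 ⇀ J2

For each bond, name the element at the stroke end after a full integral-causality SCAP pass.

#5 →J2  (Se1: effort source, stroke at far end)
#2 →I1  (I1: I, integral causality)
#3 →I2  (prefer integral on I2)
#0 →J1  (1-jn J1 has f-setter on 3)
#1 →J2  (common-f at J2 fixed by 0)
#4 →J3  (J3: last free bond brings effort in)

#0 stroke at J1
#1 stroke at J2
#2 stroke at I1
#3 stroke at I2
#4 stroke at J3
#5 stroke at J2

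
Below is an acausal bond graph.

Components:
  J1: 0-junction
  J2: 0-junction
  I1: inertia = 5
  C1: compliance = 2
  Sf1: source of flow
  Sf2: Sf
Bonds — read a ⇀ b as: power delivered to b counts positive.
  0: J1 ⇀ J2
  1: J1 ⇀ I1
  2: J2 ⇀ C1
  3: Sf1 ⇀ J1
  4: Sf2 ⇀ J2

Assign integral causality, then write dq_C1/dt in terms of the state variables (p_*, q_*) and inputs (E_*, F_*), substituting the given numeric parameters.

dq_C1/dt = F_Sf1 + F_Sf2 - p_I1/5

b3 →Sf1  (Sf1 fixes flow; stroke at Sf1)
b4 →Sf2  (Sf2 (Sf) sets flow on bond)
b1 →I1  (I1 integral (f out))
b0 →J1  (only one effort-in slot at J1)
b2 →J2  (only one effort-in slot at J2)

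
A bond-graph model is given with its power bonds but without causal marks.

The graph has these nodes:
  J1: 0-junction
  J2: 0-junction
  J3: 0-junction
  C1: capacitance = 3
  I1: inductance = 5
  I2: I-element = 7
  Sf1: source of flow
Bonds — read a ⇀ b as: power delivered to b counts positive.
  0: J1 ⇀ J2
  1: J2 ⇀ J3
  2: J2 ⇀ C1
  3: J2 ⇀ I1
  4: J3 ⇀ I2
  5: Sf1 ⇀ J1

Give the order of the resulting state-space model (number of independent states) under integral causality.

3  (C1, I1, I2 all integral)

b5 |Sf1  (source Sf1 imposes f)
b0 |J1  (J1 needs exactly one e-in)
b2 |J2  (prefer integral on C1)
b1 |J3  (common-e at J2 fixed by 2)
b3 |I1  (0-jn J2 has e-setter on 2)
b4 |I2  (common-e at J3 fixed by 1)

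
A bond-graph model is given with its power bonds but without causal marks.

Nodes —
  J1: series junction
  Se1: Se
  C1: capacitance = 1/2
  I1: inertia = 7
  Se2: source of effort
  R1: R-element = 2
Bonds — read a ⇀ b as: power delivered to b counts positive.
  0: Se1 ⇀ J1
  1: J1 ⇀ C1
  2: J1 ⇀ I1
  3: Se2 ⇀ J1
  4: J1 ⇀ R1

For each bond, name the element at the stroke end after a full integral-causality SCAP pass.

#0 →J1  (Se1 (Se) sets effort on bond)
#3 →J1  (source Se2 imposes e)
#1 →J1  (C1 outputs effort q/C1)
#2 →I1  (I1 integral (f out))
#4 →J1  (common-f at J1 fixed by 2)

b0 →J1
b1 →J1
b2 →I1
b3 →J1
b4 →J1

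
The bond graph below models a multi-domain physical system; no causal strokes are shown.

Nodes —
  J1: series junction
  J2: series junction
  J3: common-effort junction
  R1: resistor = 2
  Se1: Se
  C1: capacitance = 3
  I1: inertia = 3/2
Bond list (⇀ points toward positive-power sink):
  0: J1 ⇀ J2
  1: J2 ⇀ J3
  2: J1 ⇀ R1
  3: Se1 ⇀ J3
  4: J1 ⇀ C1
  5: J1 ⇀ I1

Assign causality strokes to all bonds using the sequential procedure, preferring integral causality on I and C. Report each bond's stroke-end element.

β0 stroke at J1
β1 stroke at J2
β2 stroke at J1
β3 stroke at J3
β4 stroke at J1
β5 stroke at I1

b3 |J3  (Se1 fixes effort; stroke away)
b1 |J2  (J3: bond 3 brought effort, rest push out)
b0 |J1  (closing 1-jn rule on J2)
b4 |J1  (C1 outputs effort q/C1)
b5 |I1  (prefer integral on I1)
b2 |J1  (J1 flow already set via bond 5)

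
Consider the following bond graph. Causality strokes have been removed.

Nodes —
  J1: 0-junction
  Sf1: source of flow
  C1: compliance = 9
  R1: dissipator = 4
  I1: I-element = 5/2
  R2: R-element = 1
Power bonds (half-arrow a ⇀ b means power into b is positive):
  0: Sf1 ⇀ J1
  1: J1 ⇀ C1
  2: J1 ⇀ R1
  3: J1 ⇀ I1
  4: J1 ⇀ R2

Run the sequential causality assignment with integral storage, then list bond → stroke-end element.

β0 stroke at Sf1  (Sf1: flow source, stroke at near end)
β1 stroke at J1  (prefer integral on C1)
β2 stroke at R1  (common-e at J1 fixed by 1)
β3 stroke at I1  (0-jn J1 has e-setter on 1)
β4 stroke at R2  (common-e at J1 fixed by 1)

b0 |Sf1
b1 |J1
b2 |R1
b3 |I1
b4 |R2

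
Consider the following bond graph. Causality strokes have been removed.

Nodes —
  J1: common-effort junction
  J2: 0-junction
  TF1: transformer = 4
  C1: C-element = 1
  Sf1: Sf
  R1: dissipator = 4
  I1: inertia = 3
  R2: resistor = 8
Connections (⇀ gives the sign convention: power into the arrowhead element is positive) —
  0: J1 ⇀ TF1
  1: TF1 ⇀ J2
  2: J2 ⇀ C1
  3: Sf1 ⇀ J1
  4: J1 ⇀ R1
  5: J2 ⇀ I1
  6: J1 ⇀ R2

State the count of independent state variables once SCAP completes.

2  (C1, I1 all integral)

bond 3 stroke→Sf1  (Sf1 fixes flow; stroke at Sf1)
bond 2 stroke→J2  (C1 outputs effort q/C1)
bond 1 stroke→TF1  (J2 effort already set via bond 2)
bond 5 stroke→I1  (J2 effort already set via bond 2)
bond 0 stroke→J1  (TF TF1: opposite of bond 1)
bond 4 stroke→R1  (J1: bond 0 brought effort, rest push out)
bond 6 stroke→R2  (J1: bond 0 brought effort, rest push out)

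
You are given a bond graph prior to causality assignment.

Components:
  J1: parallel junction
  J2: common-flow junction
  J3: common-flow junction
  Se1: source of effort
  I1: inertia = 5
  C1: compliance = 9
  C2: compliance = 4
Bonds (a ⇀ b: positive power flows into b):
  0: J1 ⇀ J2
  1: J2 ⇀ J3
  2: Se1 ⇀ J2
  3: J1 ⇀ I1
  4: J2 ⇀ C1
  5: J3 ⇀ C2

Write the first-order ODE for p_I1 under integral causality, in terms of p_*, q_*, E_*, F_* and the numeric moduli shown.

β2 →J2  (source Se1 imposes e)
β3 →I1  (I1 integral (f out))
β0 →J1  (J1: last free bond brings effort in)
β1 →J2  (J2: bond 0 brought flow, rest push out)
β4 →J2  (J2: bond 0 brought flow, rest push out)
β5 →J3  (1-jn J3 has f-setter on 1)

dp_I1/dt = -E_Se1 + q_C1/9 + q_C2/4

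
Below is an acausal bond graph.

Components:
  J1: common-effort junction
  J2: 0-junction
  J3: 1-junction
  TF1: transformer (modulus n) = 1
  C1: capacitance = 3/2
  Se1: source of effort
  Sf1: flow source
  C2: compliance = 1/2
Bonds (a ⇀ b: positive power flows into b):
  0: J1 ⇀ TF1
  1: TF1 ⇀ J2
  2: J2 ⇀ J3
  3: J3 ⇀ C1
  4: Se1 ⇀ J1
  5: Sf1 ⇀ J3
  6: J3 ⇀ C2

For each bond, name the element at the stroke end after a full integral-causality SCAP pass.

#4 stroke at J1  (Se1 (Se) sets effort on bond)
#5 stroke at Sf1  (source Sf1 imposes f)
#0 stroke at TF1  (common-e at J1 fixed by 4)
#2 stroke at J3  (J3: bond 5 brought flow, rest push out)
#3 stroke at J3  (1-jn J3 has f-setter on 5)
#6 stroke at J3  (1-jn J3 has f-setter on 5)
#1 stroke at J2  (TF1 one-in-one-out from 0)

#0 →TF1
#1 →J2
#2 →J3
#3 →J3
#4 →J1
#5 →Sf1
#6 →J3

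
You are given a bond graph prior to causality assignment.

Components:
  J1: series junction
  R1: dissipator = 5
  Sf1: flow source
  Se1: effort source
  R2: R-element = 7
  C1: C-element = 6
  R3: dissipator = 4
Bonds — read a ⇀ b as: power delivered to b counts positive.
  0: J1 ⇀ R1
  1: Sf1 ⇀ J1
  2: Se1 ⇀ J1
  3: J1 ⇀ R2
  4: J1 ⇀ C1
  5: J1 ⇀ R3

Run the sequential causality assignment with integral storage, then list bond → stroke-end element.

β1 stroke→Sf1  (Sf1 fixes flow; stroke at Sf1)
β2 stroke→J1  (Se1 fixes effort; stroke away)
β0 stroke→J1  (J1: bond 1 brought flow, rest push out)
β3 stroke→J1  (J1: bond 1 brought flow, rest push out)
β4 stroke→J1  (J1 flow already set via bond 1)
β5 stroke→J1  (1-jn J1 has f-setter on 1)

β0 →J1
β1 →Sf1
β2 →J1
β3 →J1
β4 →J1
β5 →J1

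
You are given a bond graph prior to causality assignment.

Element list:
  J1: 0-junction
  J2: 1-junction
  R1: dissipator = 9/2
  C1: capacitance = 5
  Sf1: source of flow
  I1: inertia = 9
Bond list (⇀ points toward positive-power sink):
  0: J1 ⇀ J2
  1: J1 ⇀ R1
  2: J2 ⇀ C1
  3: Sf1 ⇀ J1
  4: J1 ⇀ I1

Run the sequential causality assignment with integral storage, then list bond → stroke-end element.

#0 stroke→J1
#1 stroke→R1
#2 stroke→J2
#3 stroke→Sf1
#4 stroke→I1

β3 →Sf1  (Sf1: flow source, stroke at near end)
β2 →J2  (C1 outputs effort q/C1)
β0 →J1  (J2 needs exactly one f-in)
β1 →R1  (J1: bond 0 brought effort, rest push out)
β4 →I1  (J1 effort already set via bond 0)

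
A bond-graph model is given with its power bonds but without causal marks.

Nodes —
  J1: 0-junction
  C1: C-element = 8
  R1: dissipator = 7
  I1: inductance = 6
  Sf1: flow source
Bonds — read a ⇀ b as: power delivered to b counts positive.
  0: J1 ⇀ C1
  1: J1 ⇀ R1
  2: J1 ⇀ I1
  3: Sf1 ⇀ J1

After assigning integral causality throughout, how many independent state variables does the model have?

#3 |Sf1  (Sf1: flow source, stroke at near end)
#0 |J1  (prefer integral on C1)
#1 |R1  (J1 effort already set via bond 0)
#2 |I1  (common-e at J1 fixed by 0)

2  (C1, I1 all integral)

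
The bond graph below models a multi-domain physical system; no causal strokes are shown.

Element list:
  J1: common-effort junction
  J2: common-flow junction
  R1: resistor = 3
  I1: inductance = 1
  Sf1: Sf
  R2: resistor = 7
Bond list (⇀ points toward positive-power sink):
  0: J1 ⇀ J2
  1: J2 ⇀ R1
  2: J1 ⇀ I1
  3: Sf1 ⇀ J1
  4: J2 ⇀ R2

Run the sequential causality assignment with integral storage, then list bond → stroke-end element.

bond 0 stroke at J1
bond 1 stroke at J2
bond 2 stroke at I1
bond 3 stroke at Sf1
bond 4 stroke at J2

b3 stroke→Sf1  (source Sf1 imposes f)
b2 stroke→I1  (I1: I, integral causality)
b0 stroke→J1  (only one effort-in slot at J1)
b1 stroke→J2  (common-f at J2 fixed by 0)
b4 stroke→J2  (J2: bond 0 brought flow, rest push out)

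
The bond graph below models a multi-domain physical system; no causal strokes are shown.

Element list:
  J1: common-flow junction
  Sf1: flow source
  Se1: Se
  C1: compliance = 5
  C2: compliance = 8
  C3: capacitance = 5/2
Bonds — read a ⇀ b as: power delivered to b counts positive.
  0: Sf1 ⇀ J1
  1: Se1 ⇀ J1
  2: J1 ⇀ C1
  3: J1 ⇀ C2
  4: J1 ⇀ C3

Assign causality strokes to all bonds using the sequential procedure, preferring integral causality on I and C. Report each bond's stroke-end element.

β0 |Sf1  (Sf1 (Sf) sets flow on bond)
β1 |J1  (source Se1 imposes e)
β2 |J1  (J1 flow already set via bond 0)
β3 |J1  (1-jn J1 has f-setter on 0)
β4 |J1  (J1: bond 0 brought flow, rest push out)

b0 stroke→Sf1
b1 stroke→J1
b2 stroke→J1
b3 stroke→J1
b4 stroke→J1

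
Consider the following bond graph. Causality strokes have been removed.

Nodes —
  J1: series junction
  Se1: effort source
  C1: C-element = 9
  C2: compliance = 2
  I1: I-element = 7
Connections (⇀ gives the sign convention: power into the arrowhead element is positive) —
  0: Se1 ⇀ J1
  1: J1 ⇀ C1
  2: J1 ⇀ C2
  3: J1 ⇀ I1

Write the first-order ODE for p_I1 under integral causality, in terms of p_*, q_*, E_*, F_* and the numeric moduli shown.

b0 |J1  (Se1: effort source, stroke at far end)
b1 |J1  (prefer integral on C1)
b2 |J1  (C2 outputs effort q/C2)
b3 |I1  (only one flow-in slot at J1)

dp_I1/dt = E_Se1 - q_C1/9 - q_C2/2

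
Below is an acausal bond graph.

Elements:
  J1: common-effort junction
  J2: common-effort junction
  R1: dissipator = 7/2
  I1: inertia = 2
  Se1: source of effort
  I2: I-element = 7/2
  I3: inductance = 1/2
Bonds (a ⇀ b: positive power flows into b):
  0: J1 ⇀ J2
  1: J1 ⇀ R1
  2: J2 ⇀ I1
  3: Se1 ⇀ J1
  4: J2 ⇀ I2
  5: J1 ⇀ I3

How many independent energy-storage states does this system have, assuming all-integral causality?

#3 |J1  (Se1 fixes effort; stroke away)
#0 |J2  (J1: bond 3 brought effort, rest push out)
#1 |R1  (common-e at J1 fixed by 3)
#5 |I3  (J1: bond 3 brought effort, rest push out)
#2 |I1  (common-e at J2 fixed by 0)
#4 |I2  (0-jn J2 has e-setter on 0)

3  (I1, I2, I3 all integral)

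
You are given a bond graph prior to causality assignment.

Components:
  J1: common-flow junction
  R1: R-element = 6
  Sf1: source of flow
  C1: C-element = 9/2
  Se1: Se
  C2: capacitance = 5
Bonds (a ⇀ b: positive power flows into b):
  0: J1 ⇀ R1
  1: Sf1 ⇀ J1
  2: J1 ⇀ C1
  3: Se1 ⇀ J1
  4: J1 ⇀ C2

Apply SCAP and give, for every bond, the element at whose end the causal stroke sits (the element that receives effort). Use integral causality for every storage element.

#0 |J1
#1 |Sf1
#2 |J1
#3 |J1
#4 |J1

b1 stroke at Sf1  (Sf1: flow source, stroke at near end)
b3 stroke at J1  (Se1 (Se) sets effort on bond)
b0 stroke at J1  (J1: bond 1 brought flow, rest push out)
b2 stroke at J1  (common-f at J1 fixed by 1)
b4 stroke at J1  (J1 flow already set via bond 1)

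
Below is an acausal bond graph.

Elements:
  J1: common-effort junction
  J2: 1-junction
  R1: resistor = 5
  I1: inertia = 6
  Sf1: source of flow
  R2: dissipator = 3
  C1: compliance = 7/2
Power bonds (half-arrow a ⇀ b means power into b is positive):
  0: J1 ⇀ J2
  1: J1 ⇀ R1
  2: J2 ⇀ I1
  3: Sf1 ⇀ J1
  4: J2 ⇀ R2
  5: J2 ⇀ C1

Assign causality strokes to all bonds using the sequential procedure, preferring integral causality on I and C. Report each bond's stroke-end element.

bond 0 →J2
bond 1 →J1
bond 2 →I1
bond 3 →Sf1
bond 4 →J2
bond 5 →J2

β3 →Sf1  (Sf1 fixes flow; stroke at Sf1)
β2 →I1  (prefer integral on I1)
β0 →J2  (1-jn J2 has f-setter on 2)
β4 →J2  (common-f at J2 fixed by 2)
β5 →J2  (1-jn J2 has f-setter on 2)
β1 →J1  (closing 0-jn rule on J1)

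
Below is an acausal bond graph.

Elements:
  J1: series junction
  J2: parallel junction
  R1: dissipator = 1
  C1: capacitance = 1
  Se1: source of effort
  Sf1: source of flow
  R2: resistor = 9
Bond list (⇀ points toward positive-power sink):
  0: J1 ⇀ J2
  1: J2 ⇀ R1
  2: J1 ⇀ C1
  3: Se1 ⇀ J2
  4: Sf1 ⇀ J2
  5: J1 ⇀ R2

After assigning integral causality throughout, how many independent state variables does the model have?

1  (C1 all integral)

#3 stroke→J2  (Se1: effort source, stroke at far end)
#4 stroke→Sf1  (Sf1 (Sf) sets flow on bond)
#0 stroke→J1  (0-jn J2 has e-setter on 3)
#1 stroke→R1  (0-jn J2 has e-setter on 3)
#2 stroke→J1  (C1 integral (e out))
#5 stroke→R2  (only one flow-in slot at J1)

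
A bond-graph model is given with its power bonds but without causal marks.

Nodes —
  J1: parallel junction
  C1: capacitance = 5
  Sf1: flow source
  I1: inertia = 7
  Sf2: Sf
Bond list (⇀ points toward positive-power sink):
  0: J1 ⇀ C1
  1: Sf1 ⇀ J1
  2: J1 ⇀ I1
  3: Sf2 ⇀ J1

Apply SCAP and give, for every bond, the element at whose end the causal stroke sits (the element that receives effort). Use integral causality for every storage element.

bond 0 stroke→J1
bond 1 stroke→Sf1
bond 2 stroke→I1
bond 3 stroke→Sf2

b1 |Sf1  (Sf1 fixes flow; stroke at Sf1)
b3 |Sf2  (Sf2 fixes flow; stroke at Sf2)
b0 |J1  (C1 integral (e out))
b2 |I1  (J1 effort already set via bond 0)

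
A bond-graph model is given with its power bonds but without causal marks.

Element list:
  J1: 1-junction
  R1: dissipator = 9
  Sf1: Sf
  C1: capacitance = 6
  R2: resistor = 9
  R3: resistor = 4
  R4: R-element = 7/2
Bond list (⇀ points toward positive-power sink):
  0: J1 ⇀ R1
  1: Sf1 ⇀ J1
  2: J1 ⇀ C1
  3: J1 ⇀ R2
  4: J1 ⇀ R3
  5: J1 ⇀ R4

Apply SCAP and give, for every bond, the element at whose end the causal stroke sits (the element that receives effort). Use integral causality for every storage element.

b1 |Sf1  (Sf1 fixes flow; stroke at Sf1)
b0 |J1  (J1: bond 1 brought flow, rest push out)
b2 |J1  (J1 flow already set via bond 1)
b3 |J1  (1-jn J1 has f-setter on 1)
b4 |J1  (J1 flow already set via bond 1)
b5 |J1  (J1: bond 1 brought flow, rest push out)

bond 0 |J1
bond 1 |Sf1
bond 2 |J1
bond 3 |J1
bond 4 |J1
bond 5 |J1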